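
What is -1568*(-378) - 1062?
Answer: 591642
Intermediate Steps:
-1568*(-378) - 1062 = 592704 - 1062 = 591642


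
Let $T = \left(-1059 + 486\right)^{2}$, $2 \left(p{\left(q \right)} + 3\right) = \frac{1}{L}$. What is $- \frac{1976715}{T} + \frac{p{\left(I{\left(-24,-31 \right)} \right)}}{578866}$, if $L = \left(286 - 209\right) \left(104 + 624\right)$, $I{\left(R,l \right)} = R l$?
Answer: $- \frac{14253846061955055}{2367537553533152} \approx -6.0205$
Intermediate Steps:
$L = 56056$ ($L = 77 \cdot 728 = 56056$)
$p{\left(q \right)} = - \frac{336335}{112112}$ ($p{\left(q \right)} = -3 + \frac{1}{2 \cdot 56056} = -3 + \frac{1}{2} \cdot \frac{1}{56056} = -3 + \frac{1}{112112} = - \frac{336335}{112112}$)
$T = 328329$ ($T = \left(-573\right)^{2} = 328329$)
$- \frac{1976715}{T} + \frac{p{\left(I{\left(-24,-31 \right)} \right)}}{578866} = - \frac{1976715}{328329} - \frac{336335}{112112 \cdot 578866} = \left(-1976715\right) \frac{1}{328329} - \frac{336335}{64897824992} = - \frac{219635}{36481} - \frac{336335}{64897824992} = - \frac{14253846061955055}{2367537553533152}$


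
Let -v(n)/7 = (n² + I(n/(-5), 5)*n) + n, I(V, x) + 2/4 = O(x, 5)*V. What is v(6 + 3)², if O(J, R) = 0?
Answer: 1432809/4 ≈ 3.5820e+5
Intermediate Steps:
I(V, x) = -½ (I(V, x) = -½ + 0*V = -½ + 0 = -½)
v(n) = -7*n² - 7*n/2 (v(n) = -7*((n² - n/2) + n) = -7*(n² + n/2) = -7*n² - 7*n/2)
v(6 + 3)² = (-7*(6 + 3)*(1 + 2*(6 + 3))/2)² = (-7/2*9*(1 + 2*9))² = (-7/2*9*(1 + 18))² = (-7/2*9*19)² = (-1197/2)² = 1432809/4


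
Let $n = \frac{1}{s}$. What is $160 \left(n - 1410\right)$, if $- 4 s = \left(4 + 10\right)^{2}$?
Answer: $- \frac{11054560}{49} \approx -2.256 \cdot 10^{5}$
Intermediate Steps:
$s = -49$ ($s = - \frac{\left(4 + 10\right)^{2}}{4} = - \frac{14^{2}}{4} = \left(- \frac{1}{4}\right) 196 = -49$)
$n = - \frac{1}{49}$ ($n = \frac{1}{-49} = - \frac{1}{49} \approx -0.020408$)
$160 \left(n - 1410\right) = 160 \left(- \frac{1}{49} - 1410\right) = 160 \left(- \frac{69091}{49}\right) = - \frac{11054560}{49}$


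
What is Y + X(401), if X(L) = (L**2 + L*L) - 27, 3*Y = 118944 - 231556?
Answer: 852113/3 ≈ 2.8404e+5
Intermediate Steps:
Y = -112612/3 (Y = (118944 - 231556)/3 = (1/3)*(-112612) = -112612/3 ≈ -37537.)
X(L) = -27 + 2*L**2 (X(L) = (L**2 + L**2) - 27 = 2*L**2 - 27 = -27 + 2*L**2)
Y + X(401) = -112612/3 + (-27 + 2*401**2) = -112612/3 + (-27 + 2*160801) = -112612/3 + (-27 + 321602) = -112612/3 + 321575 = 852113/3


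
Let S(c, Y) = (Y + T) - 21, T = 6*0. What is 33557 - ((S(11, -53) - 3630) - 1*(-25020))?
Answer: 12241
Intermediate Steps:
T = 0
S(c, Y) = -21 + Y (S(c, Y) = (Y + 0) - 21 = Y - 21 = -21 + Y)
33557 - ((S(11, -53) - 3630) - 1*(-25020)) = 33557 - (((-21 - 53) - 3630) - 1*(-25020)) = 33557 - ((-74 - 3630) + 25020) = 33557 - (-3704 + 25020) = 33557 - 1*21316 = 33557 - 21316 = 12241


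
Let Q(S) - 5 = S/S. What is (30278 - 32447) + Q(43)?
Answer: -2163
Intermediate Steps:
Q(S) = 6 (Q(S) = 5 + S/S = 5 + 1 = 6)
(30278 - 32447) + Q(43) = (30278 - 32447) + 6 = -2169 + 6 = -2163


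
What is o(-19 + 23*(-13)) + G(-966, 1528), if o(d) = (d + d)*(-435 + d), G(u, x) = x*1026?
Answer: 2046636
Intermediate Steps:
G(u, x) = 1026*x
o(d) = 2*d*(-435 + d) (o(d) = (2*d)*(-435 + d) = 2*d*(-435 + d))
o(-19 + 23*(-13)) + G(-966, 1528) = 2*(-19 + 23*(-13))*(-435 + (-19 + 23*(-13))) + 1026*1528 = 2*(-19 - 299)*(-435 + (-19 - 299)) + 1567728 = 2*(-318)*(-435 - 318) + 1567728 = 2*(-318)*(-753) + 1567728 = 478908 + 1567728 = 2046636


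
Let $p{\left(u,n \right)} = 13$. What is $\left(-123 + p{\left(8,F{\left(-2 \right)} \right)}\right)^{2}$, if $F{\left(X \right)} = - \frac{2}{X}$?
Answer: $12100$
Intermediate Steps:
$\left(-123 + p{\left(8,F{\left(-2 \right)} \right)}\right)^{2} = \left(-123 + 13\right)^{2} = \left(-110\right)^{2} = 12100$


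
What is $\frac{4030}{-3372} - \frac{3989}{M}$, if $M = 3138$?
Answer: $- \frac{362459}{146963} \approx -2.4663$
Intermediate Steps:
$\frac{4030}{-3372} - \frac{3989}{M} = \frac{4030}{-3372} - \frac{3989}{3138} = 4030 \left(- \frac{1}{3372}\right) - \frac{3989}{3138} = - \frac{2015}{1686} - \frac{3989}{3138} = - \frac{362459}{146963}$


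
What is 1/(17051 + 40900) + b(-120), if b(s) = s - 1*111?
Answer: -13386680/57951 ≈ -231.00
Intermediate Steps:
b(s) = -111 + s (b(s) = s - 111 = -111 + s)
1/(17051 + 40900) + b(-120) = 1/(17051 + 40900) + (-111 - 120) = 1/57951 - 231 = -13386680/57951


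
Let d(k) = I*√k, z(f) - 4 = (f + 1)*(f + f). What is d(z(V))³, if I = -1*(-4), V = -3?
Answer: 4096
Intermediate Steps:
z(f) = 4 + 2*f*(1 + f) (z(f) = 4 + (f + 1)*(f + f) = 4 + (1 + f)*(2*f) = 4 + 2*f*(1 + f))
I = 4
d(k) = 4*√k
d(z(V))³ = (4*√(4 + 2*(-3) + 2*(-3)²))³ = (4*√(4 - 6 + 2*9))³ = (4*√(4 - 6 + 18))³ = (4*√16)³ = (4*4)³ = 16³ = 4096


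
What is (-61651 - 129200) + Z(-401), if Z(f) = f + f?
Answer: -191653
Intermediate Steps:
Z(f) = 2*f
(-61651 - 129200) + Z(-401) = (-61651 - 129200) + 2*(-401) = -190851 - 802 = -191653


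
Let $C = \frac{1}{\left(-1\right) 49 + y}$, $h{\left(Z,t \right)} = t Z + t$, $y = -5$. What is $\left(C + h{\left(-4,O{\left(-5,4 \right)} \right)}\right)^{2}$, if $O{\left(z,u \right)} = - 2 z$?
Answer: $\frac{2627641}{2916} \approx 901.11$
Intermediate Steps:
$h{\left(Z,t \right)} = t + Z t$ ($h{\left(Z,t \right)} = Z t + t = t + Z t$)
$C = - \frac{1}{54}$ ($C = \frac{1}{\left(-1\right) 49 - 5} = \frac{1}{-49 - 5} = \frac{1}{-54} = - \frac{1}{54} \approx -0.018519$)
$\left(C + h{\left(-4,O{\left(-5,4 \right)} \right)}\right)^{2} = \left(- \frac{1}{54} + \left(-2\right) \left(-5\right) \left(1 - 4\right)\right)^{2} = \left(- \frac{1}{54} + 10 \left(-3\right)\right)^{2} = \left(- \frac{1}{54} - 30\right)^{2} = \left(- \frac{1621}{54}\right)^{2} = \frac{2627641}{2916}$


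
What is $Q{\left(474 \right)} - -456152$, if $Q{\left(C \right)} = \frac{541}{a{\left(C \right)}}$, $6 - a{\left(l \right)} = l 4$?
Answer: $\frac{862126739}{1890} \approx 4.5615 \cdot 10^{5}$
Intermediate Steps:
$a{\left(l \right)} = 6 - 4 l$ ($a{\left(l \right)} = 6 - l 4 = 6 - 4 l$)
$Q{\left(C \right)} = \frac{541}{6 - 4 C}$
$Q{\left(474 \right)} - -456152 = - \frac{541}{-6 + 4 \cdot 474} - -456152 = - \frac{541}{-6 + 1896} + 456152 = - \frac{541}{1890} + 456152 = \frac{862126739}{1890}$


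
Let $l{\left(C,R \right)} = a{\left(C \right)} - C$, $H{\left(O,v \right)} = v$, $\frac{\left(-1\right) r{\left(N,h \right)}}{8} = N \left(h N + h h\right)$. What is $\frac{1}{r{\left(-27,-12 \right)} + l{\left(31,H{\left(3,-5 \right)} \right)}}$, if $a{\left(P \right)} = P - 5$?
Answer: $\frac{1}{101083} \approx 9.8929 \cdot 10^{-6}$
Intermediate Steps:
$a{\left(P \right)} = -5 + P$
$r{\left(N,h \right)} = - 8 N \left(h^{2} + N h\right)$ ($r{\left(N,h \right)} = - 8 N \left(h N + h h\right) = - 8 N \left(N h + h^{2}\right) = - 8 N \left(h^{2} + N h\right)$)
$l{\left(C,R \right)} = -5$ ($l{\left(C,R \right)} = \left(-5 + C\right) - C = -5$)
$\frac{1}{r{\left(-27,-12 \right)} + l{\left(31,H{\left(3,-5 \right)} \right)}} = \frac{1}{\left(-8\right) \left(-27\right) \left(-12\right) \left(-27 - 12\right) - 5} = \frac{1}{\left(-8\right) \left(-27\right) \left(-12\right) \left(-39\right) - 5} = \frac{1}{101088 - 5} = \frac{1}{101083}$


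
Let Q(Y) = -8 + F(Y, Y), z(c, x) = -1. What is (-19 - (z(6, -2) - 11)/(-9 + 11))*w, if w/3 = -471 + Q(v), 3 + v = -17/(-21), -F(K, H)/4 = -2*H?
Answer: 135551/7 ≈ 19364.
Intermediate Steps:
F(K, H) = 8*H (F(K, H) = -(-8)*H = 8*H)
v = -46/21 (v = -3 - 17/(-21) = -3 - 17*(-1/21) = -3 + 17/21 = -46/21 ≈ -2.1905)
Q(Y) = -8 + 8*Y
w = -10427/7 (w = 3*(-471 + (-8 + 8*(-46/21))) = 3*(-471 + (-8 - 368/21)) = 3*(-471 - 536/21) = 3*(-10427/21) = -10427/7 ≈ -1489.6)
(-19 - (z(6, -2) - 11)/(-9 + 11))*w = (-19 - (-1 - 11)/(-9 + 11))*(-10427/7) = (-19 - (-12)/2)*(-10427/7) = (-19 - 1*(-6))*(-10427/7) = (-19 + 6)*(-10427/7) = -13*(-10427/7) = 135551/7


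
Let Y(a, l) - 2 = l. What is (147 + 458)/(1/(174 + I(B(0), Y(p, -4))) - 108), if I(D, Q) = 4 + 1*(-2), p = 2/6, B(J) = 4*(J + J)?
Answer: -106480/19007 ≈ -5.6021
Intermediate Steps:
B(J) = 8*J (B(J) = 4*(2*J) = 8*J)
p = ⅓ (p = 2*(⅙) = ⅓ ≈ 0.33333)
Y(a, l) = 2 + l
I(D, Q) = 2 (I(D, Q) = 4 - 2 = 2)
(147 + 458)/(1/(174 + I(B(0), Y(p, -4))) - 108) = (147 + 458)/(1/(174 + 2) - 108) = 605/(1/176 - 108) = 605/(-19007/176) = 605*(-176/19007) = -106480/19007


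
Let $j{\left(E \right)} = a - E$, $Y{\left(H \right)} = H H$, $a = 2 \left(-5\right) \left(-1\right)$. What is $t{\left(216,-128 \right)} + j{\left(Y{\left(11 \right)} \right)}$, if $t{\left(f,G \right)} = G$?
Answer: $-239$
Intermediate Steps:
$a = 10$ ($a = \left(-10\right) \left(-1\right) = 10$)
$Y{\left(H \right)} = H^{2}$
$j{\left(E \right)} = 10 - E$
$t{\left(216,-128 \right)} + j{\left(Y{\left(11 \right)} \right)} = -128 + \left(10 - 11^{2}\right) = -128 + \left(10 - 121\right) = -128 - 111 = -239$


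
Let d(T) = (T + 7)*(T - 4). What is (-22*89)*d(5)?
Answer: -23496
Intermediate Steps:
d(T) = (-4 + T)*(7 + T) (d(T) = (7 + T)*(-4 + T) = (-4 + T)*(7 + T))
(-22*89)*d(5) = (-22*89)*(-28 + 5² + 3*5) = -1958*(-28 + 25 + 15) = -1958*12 = -23496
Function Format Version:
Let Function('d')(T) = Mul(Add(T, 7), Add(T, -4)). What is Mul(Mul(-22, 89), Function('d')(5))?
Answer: -23496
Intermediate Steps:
Function('d')(T) = Mul(Add(-4, T), Add(7, T)) (Function('d')(T) = Mul(Add(7, T), Add(-4, T)) = Mul(Add(-4, T), Add(7, T)))
Mul(Mul(-22, 89), Function('d')(5)) = Mul(Mul(-22, 89), Add(-28, Pow(5, 2), Mul(3, 5))) = Mul(-1958, Add(-28, 25, 15)) = Mul(-1958, 12) = -23496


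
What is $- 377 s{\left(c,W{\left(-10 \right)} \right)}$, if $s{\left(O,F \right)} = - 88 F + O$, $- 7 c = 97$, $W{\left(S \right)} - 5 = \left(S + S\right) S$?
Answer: $\frac{47644129}{7} \approx 6.8063 \cdot 10^{6}$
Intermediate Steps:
$W{\left(S \right)} = 5 + 2 S^{2}$ ($W{\left(S \right)} = 5 + \left(S + S\right) S = 5 + 2 S S = 5 + 2 S^{2}$)
$c = - \frac{97}{7}$ ($c = \left(- \frac{1}{7}\right) 97 = - \frac{97}{7} \approx -13.857$)
$s{\left(O,F \right)} = O - 88 F$
$- 377 s{\left(c,W{\left(-10 \right)} \right)} = - 377 \left(- \frac{97}{7} - 88 \left(5 + 2 \left(-10\right)^{2}\right)\right) = - 377 \left(- \frac{97}{7} - 88 \left(5 + 2 \cdot 100\right)\right) = - 377 \left(- \frac{97}{7} - 88 \left(5 + 200\right)\right) = - 377 \left(- \frac{97}{7} - 18040\right) = \left(-377\right) \left(- \frac{126377}{7}\right) = \frac{47644129}{7}$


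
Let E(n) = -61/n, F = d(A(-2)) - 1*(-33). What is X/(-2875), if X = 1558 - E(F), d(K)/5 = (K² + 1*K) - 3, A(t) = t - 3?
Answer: -36781/67850 ≈ -0.54209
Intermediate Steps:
A(t) = -3 + t
d(K) = -15 + 5*K + 5*K² (d(K) = 5*((K² + 1*K) - 3) = 5*((K² + K) - 3) = 5*((K + K²) - 3) = 5*(-3 + K + K²) = -15 + 5*K + 5*K²)
F = 118 (F = (-15 + 5*(-3 - 2) + 5*(-3 - 2)²) - 1*(-33) = (-15 + 5*(-5) + 5*(-5)²) + 33 = (-15 - 25 + 5*25) + 33 = (-15 - 25 + 125) + 33 = 85 + 33 = 118)
X = 183905/118 (X = 1558 - (-61)/118 = 1558 - 1*(-61/118) = 1558 + 61/118 = 183905/118 ≈ 1558.5)
X/(-2875) = (183905/118)/(-2875) = (183905/118)*(-1/2875) = -36781/67850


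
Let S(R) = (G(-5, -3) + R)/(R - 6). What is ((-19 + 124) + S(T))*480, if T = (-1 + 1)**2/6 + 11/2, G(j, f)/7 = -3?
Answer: 65280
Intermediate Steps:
G(j, f) = -21 (G(j, f) = 7*(-3) = -21)
T = 11/2 (T = 0**2*(1/6) + 11*(1/2) = 0*(1/6) + 11/2 = 0 + 11/2 = 11/2 ≈ 5.5000)
S(R) = (-21 + R)/(-6 + R) (S(R) = (-21 + R)/(R - 6) = (-21 + R)/(-6 + R))
((-19 + 124) + S(T))*480 = ((-19 + 124) + (-21 + 11/2)/(-6 + 11/2))*480 = (105 - 31/2/(-1/2))*480 = (105 - 2*(-31/2))*480 = (105 + 31)*480 = 136*480 = 65280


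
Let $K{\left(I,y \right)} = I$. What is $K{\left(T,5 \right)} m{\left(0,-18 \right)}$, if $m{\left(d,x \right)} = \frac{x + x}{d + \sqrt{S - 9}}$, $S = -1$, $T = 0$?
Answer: $0$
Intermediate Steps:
$m{\left(d,x \right)} = \frac{2 x}{d + i \sqrt{10}}$ ($m{\left(d,x \right)} = \frac{x + x}{d + \sqrt{-1 - 9}} = \frac{2 x}{d + \sqrt{-10}} = \frac{2 x}{d + i \sqrt{10}}$)
$K{\left(T,5 \right)} m{\left(0,-18 \right)} = 0 \cdot 2 \left(-18\right) \frac{1}{0 + i \sqrt{10}} = 0 \cdot 2 \left(-18\right) \frac{1}{i \sqrt{10}} = 0 \cdot 2 \left(-18\right) \left(- \frac{i \sqrt{10}}{10}\right) = 0 \frac{18 i \sqrt{10}}{5} = 0$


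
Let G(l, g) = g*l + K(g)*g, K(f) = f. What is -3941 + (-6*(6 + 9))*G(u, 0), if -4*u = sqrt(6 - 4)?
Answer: -3941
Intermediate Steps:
u = -sqrt(2)/4 (u = -sqrt(6 - 4)/4 = -sqrt(2)/4 ≈ -0.35355)
G(l, g) = g**2 + g*l (G(l, g) = g*l + g*g = g*l + g**2 = g**2 + g*l)
-3941 + (-6*(6 + 9))*G(u, 0) = -3941 + (-6*(6 + 9))*(0*(0 - sqrt(2)/4)) = -3941 + (-6*15)*(0*(-sqrt(2)/4)) = -3941 - 90*0 = -3941 + 0 = -3941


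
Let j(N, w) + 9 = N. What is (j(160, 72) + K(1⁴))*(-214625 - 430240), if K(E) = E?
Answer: -98019480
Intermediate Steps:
j(N, w) = -9 + N
(j(160, 72) + K(1⁴))*(-214625 - 430240) = ((-9 + 160) + 1⁴)*(-214625 - 430240) = (151 + 1)*(-644865) = 152*(-644865) = -98019480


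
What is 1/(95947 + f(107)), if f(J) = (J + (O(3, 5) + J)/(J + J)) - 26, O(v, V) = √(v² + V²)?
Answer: 4397721186/422306568909767 - 214*√34/422306568909767 ≈ 1.0414e-5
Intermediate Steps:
O(v, V) = √(V² + v²)
f(J) = -26 + J + (J + √34)/(2*J) (f(J) = (J + (√(5² + 3²) + J)/(J + J)) - 26 = (J + (√(25 + 9) + J)/((2*J))) - 26 = (J + (√34 + J)*(1/(2*J))) - 26 = (J + (J + √34)*(1/(2*J))) - 26 = (J + (J + √34)/(2*J)) - 26 = -26 + J + (J + √34)/(2*J))
1/(95947 + f(107)) = 1/(95947 + (-51/2 + 107 + (½)*√34/107)) = 1/(95947 + (-51/2 + 107 + (½)*√34*(1/107))) = 1/(95947 + (-51/2 + 107 + √34/214)) = 1/(95947 + (163/2 + √34/214)) = 1/(192057/2 + √34/214)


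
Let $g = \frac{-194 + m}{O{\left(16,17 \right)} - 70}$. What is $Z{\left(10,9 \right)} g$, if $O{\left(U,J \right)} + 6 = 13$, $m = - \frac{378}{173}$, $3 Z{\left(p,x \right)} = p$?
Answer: $\frac{339400}{32697} \approx 10.38$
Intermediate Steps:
$Z{\left(p,x \right)} = \frac{p}{3}$
$m = - \frac{378}{173}$ ($m = \left(-378\right) \frac{1}{173} = - \frac{378}{173} \approx -2.185$)
$O{\left(U,J \right)} = 7$ ($O{\left(U,J \right)} = -6 + 13 = 7$)
$g = \frac{33940}{10899}$ ($g = \frac{-194 - \frac{378}{173}}{7 - 70} = - \frac{33940}{173 \left(-63\right)} = \left(- \frac{33940}{173}\right) \left(- \frac{1}{63}\right) = \frac{33940}{10899} \approx 3.114$)
$Z{\left(10,9 \right)} g = \frac{1}{3} \cdot 10 \cdot \frac{33940}{10899} = \frac{10}{3} \cdot \frac{33940}{10899} = \frac{339400}{32697}$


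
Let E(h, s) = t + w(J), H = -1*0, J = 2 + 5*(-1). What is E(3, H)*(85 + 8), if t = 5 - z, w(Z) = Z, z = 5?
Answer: -279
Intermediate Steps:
J = -3 (J = 2 - 5 = -3)
H = 0
t = 0 (t = 5 - 1*5 = 5 - 5 = 0)
E(h, s) = -3 (E(h, s) = 0 - 3 = -3)
E(3, H)*(85 + 8) = -3*(85 + 8) = -3*93 = -279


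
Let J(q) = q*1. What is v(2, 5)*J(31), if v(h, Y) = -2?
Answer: -62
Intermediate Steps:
J(q) = q
v(2, 5)*J(31) = -2*31 = -62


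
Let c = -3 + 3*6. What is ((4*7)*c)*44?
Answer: 18480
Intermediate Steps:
c = 15 (c = -3 + 18 = 15)
((4*7)*c)*44 = ((4*7)*15)*44 = (28*15)*44 = 420*44 = 18480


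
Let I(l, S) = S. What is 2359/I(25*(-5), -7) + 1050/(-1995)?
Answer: -6413/19 ≈ -337.53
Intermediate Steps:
2359/I(25*(-5), -7) + 1050/(-1995) = 2359/(-7) + 1050/(-1995) = 2359*(-⅐) + 1050*(-1/1995) = -337 - 10/19 = -6413/19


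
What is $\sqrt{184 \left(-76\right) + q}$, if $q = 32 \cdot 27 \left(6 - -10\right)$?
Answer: $4 i \sqrt{10} \approx 12.649 i$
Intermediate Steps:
$q = 13824$ ($q = 864 \left(6 + 10\right) = 864 \cdot 16 = 13824$)
$\sqrt{184 \left(-76\right) + q} = \sqrt{184 \left(-76\right) + 13824} = \sqrt{-13984 + 13824} = \sqrt{-160} = 4 i \sqrt{10}$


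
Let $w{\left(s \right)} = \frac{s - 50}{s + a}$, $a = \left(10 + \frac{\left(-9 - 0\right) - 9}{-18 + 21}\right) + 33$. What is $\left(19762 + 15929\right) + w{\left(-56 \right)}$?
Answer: $\frac{678235}{19} \approx 35697.0$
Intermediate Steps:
$a = 37$ ($a = \left(10 + \frac{\left(-9 + 0\right) - 9}{3}\right) + 33 = \left(10 + \left(-9 - 9\right) \frac{1}{3}\right) + 33 = \left(10 - 6\right) + 33 = 4 + 33 = 37$)
$w{\left(s \right)} = \frac{-50 + s}{37 + s}$ ($w{\left(s \right)} = \frac{s - 50}{s + 37} = \frac{-50 + s}{37 + s}$)
$\left(19762 + 15929\right) + w{\left(-56 \right)} = \left(19762 + 15929\right) + \frac{-50 - 56}{37 - 56} = 35691 + \frac{1}{-19} \left(-106\right) = 35691 - - \frac{106}{19} = 35691 + \frac{106}{19} = \frac{678235}{19}$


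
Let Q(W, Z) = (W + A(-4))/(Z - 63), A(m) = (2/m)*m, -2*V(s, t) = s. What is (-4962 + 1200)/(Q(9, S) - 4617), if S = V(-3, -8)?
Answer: 462726/567913 ≈ 0.81478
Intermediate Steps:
V(s, t) = -s/2
A(m) = 2
S = 3/2 (S = -1/2*(-3) = 3/2 ≈ 1.5000)
Q(W, Z) = (2 + W)/(-63 + Z) (Q(W, Z) = (W + 2)/(Z - 63) = (2 + W)/(-63 + Z))
(-4962 + 1200)/(Q(9, S) - 4617) = (-4962 + 1200)/((2 + 9)/(-63 + 3/2) - 4617) = -3762/(11/(-123/2) - 4617) = -3762/(-2/123*11 - 4617) = -3762/(-22/123 - 4617) = -3762/(-567913/123) = -3762*(-123/567913) = 462726/567913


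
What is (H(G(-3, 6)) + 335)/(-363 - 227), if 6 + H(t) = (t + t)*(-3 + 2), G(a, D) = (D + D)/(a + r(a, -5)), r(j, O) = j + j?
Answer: -199/354 ≈ -0.56215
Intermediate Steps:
r(j, O) = 2*j
G(a, D) = 2*D/(3*a) (G(a, D) = (D + D)/(a + 2*a) = (2*D)/((3*a)) = (2*D)*(1/(3*a)) = 2*D/(3*a))
H(t) = -6 - 2*t (H(t) = -6 + (t + t)*(-3 + 2) = -6 + (2*t)*(-1) = -6 - 2*t)
(H(G(-3, 6)) + 335)/(-363 - 227) = ((-6 - 4*6/(3*(-3))) + 335)/(-363 - 227) = ((-6 - 4*6*(-1)/(3*3)) + 335)/(-590) = ((-6 - 2*(-4/3)) + 335)*(-1/590) = ((-6 + 8/3) + 335)*(-1/590) = (-10/3 + 335)*(-1/590) = (995/3)*(-1/590) = -199/354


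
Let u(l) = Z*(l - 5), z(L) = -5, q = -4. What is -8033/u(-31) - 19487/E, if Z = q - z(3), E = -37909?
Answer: 305224529/1364724 ≈ 223.65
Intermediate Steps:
Z = 1 (Z = -4 - 1*(-5) = -4 + 5 = 1)
u(l) = -5 + l (u(l) = 1*(l - 5) = 1*(-5 + l) = -5 + l)
-8033/u(-31) - 19487/E = -8033/(-5 - 31) - 19487/(-37909) = -8033/(-36) - 19487*(-1/37909) = -8033*(-1/36) + 19487/37909 = 8033/36 + 19487/37909 = 305224529/1364724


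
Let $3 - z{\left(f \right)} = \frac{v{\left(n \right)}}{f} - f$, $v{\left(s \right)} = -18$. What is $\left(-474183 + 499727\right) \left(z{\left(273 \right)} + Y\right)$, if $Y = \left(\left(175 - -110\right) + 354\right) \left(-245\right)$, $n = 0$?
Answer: $- \frac{363271007352}{91} \approx -3.992 \cdot 10^{9}$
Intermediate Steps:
$Y = -156555$ ($Y = \left(\left(175 + 110\right) + 354\right) \left(-245\right) = \left(285 + 354\right) \left(-245\right) = 639 \left(-245\right) = -156555$)
$z{\left(f \right)} = 3 + f + \frac{18}{f}$ ($z{\left(f \right)} = 3 - \left(- \frac{18}{f} - f\right) = 3 - \left(- f - \frac{18}{f}\right) = 3 + \left(f + \frac{18}{f}\right) = 3 + f + \frac{18}{f}$)
$\left(-474183 + 499727\right) \left(z{\left(273 \right)} + Y\right) = \left(-474183 + 499727\right) \left(\left(3 + 273 + \frac{18}{273}\right) - 156555\right) = 25544 \left(\left(3 + 273 + 18 \cdot \frac{1}{273}\right) - 156555\right) = 25544 \left(\left(3 + 273 + \frac{6}{91}\right) - 156555\right) = 25544 \left(\frac{25122}{91} - 156555\right) = 25544 \left(- \frac{14221383}{91}\right) = - \frac{363271007352}{91}$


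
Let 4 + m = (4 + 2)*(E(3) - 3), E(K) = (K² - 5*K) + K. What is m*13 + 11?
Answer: -509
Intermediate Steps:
E(K) = K² - 4*K
m = -40 (m = -4 + (4 + 2)*(3*(-4 + 3) - 3) = -4 + 6*(3*(-1) - 3) = -4 + 6*(-3 - 3) = -4 + 6*(-6) = -4 - 36 = -40)
m*13 + 11 = -40*13 + 11 = -520 + 11 = -509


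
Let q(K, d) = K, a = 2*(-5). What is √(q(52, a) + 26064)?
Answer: 2*√6529 ≈ 161.60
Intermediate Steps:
a = -10
√(q(52, a) + 26064) = √(52 + 26064) = √26116 = 2*√6529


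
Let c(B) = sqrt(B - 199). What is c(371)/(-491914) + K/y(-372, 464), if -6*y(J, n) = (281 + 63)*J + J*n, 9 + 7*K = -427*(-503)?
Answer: 53693/87668 - sqrt(43)/245957 ≈ 0.61243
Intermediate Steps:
K = 214772/7 (K = -9/7 + (-427*(-503))/7 = -9/7 + (1/7)*214781 = -9/7 + 30683 = 214772/7 ≈ 30682.)
c(B) = sqrt(-199 + B)
y(J, n) = -172*J/3 - J*n/6 (y(J, n) = -((281 + 63)*J + J*n)/6 = -(344*J + J*n)/6 = -172*J/3 - J*n/6)
c(371)/(-491914) + K/y(-372, 464) = sqrt(-199 + 371)/(-491914) + 214772/(7*((-1/6*(-372)*(344 + 464)))) = sqrt(172)*(-1/491914) + 214772/(7*((-1/6*(-372)*808))) = (2*sqrt(43))*(-1/491914) + (214772/7)/50096 = -sqrt(43)/245957 + (214772/7)*(1/50096) = -sqrt(43)/245957 + 53693/87668 = 53693/87668 - sqrt(43)/245957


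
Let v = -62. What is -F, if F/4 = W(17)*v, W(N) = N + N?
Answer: 8432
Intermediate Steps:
W(N) = 2*N
F = -8432 (F = 4*((2*17)*(-62)) = 4*(34*(-62)) = 4*(-2108) = -8432)
-F = -1*(-8432) = 8432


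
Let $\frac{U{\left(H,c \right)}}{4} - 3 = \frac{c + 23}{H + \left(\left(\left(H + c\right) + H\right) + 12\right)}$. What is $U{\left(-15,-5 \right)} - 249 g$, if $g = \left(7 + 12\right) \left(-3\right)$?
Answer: $\frac{269859}{19} \approx 14203.0$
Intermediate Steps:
$g = -57$ ($g = 19 \left(-3\right) = -57$)
$U{\left(H,c \right)} = 12 + \frac{4 \left(23 + c\right)}{12 + c + 3 H}$ ($U{\left(H,c \right)} = 12 + 4 \frac{c + 23}{H + \left(\left(\left(H + c\right) + H\right) + 12\right)} = 12 + 4 \frac{23 + c}{H + \left(\left(c + 2 H\right) + 12\right)} = 12 + 4 \frac{23 + c}{H + \left(12 + c + 2 H\right)} = 12 + 4 \frac{23 + c}{12 + c + 3 H} = 12 + \frac{4 \left(23 + c\right)}{12 + c + 3 H}$)
$U{\left(-15,-5 \right)} - 249 g = \frac{4 \left(59 + 4 \left(-5\right) + 9 \left(-15\right)\right)}{12 - 5 + 3 \left(-15\right)} - -14193 = \frac{4 \left(59 - 20 - 135\right)}{12 - 5 - 45} + 14193 = 4 \frac{1}{-38} \left(-96\right) + 14193 = 4 \left(- \frac{1}{38}\right) \left(-96\right) + 14193 = \frac{192}{19} + 14193 = \frac{269859}{19}$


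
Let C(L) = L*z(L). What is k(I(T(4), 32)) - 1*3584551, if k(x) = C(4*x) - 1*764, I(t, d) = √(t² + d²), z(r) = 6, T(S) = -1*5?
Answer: -3585315 + 24*√1049 ≈ -3.5845e+6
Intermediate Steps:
T(S) = -5
C(L) = 6*L (C(L) = L*6 = 6*L)
I(t, d) = √(d² + t²)
k(x) = -764 + 24*x (k(x) = 6*(4*x) - 1*764 = 24*x - 764 = -764 + 24*x)
k(I(T(4), 32)) - 1*3584551 = (-764 + 24*√(32² + (-5)²)) - 1*3584551 = (-764 + 24*√(1024 + 25)) - 3584551 = (-764 + 24*√1049) - 3584551 = -3585315 + 24*√1049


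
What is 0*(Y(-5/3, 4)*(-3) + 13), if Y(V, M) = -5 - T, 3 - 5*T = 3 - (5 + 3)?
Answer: 0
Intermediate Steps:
T = 8/5 (T = ⅗ - (3 - (5 + 3))/5 = ⅗ - (3 - 1*8)/5 = ⅗ - (3 - 8)/5 = ⅗ - ⅕*(-5) = ⅗ + 1 = 8/5 ≈ 1.6000)
Y(V, M) = -33/5 (Y(V, M) = -5 - 1*8/5 = -5 - 8/5 = -33/5)
0*(Y(-5/3, 4)*(-3) + 13) = 0*(-33/5*(-3) + 13) = 0*(99/5 + 13) = 0*(164/5) = 0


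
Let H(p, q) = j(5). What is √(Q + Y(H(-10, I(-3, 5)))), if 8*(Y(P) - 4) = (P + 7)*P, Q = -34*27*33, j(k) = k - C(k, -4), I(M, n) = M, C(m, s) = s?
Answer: 8*I*√473 ≈ 173.99*I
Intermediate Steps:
j(k) = 4 + k (j(k) = k - 1*(-4) = k + 4 = 4 + k)
H(p, q) = 9 (H(p, q) = 4 + 5 = 9)
Q = -30294 (Q = -918*33 = -30294)
Y(P) = 4 + P*(7 + P)/8 (Y(P) = 4 + ((P + 7)*P)/8 = 4 + ((7 + P)*P)/8 = 4 + (P*(7 + P))/8 = 4 + P*(7 + P)/8)
√(Q + Y(H(-10, I(-3, 5)))) = √(-30294 + (4 + (⅛)*9² + (7/8)*9)) = √(-30294 + (4 + (⅛)*81 + 63/8)) = √(-30294 + (4 + 81/8 + 63/8)) = √(-30294 + 22) = √(-30272) = 8*I*√473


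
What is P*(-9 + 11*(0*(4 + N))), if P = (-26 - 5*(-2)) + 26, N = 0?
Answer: -90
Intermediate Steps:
P = 10 (P = (-26 + 10) + 26 = -16 + 26 = 10)
P*(-9 + 11*(0*(4 + N))) = 10*(-9 + 11*(0*(4 + 0))) = 10*(-9 + 11*(0*4)) = 10*(-9 + 11*0) = 10*(-9 + 0) = 10*(-9) = -90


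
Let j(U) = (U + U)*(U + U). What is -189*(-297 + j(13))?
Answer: -71631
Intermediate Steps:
j(U) = 4*U² (j(U) = (2*U)*(2*U) = 4*U²)
-189*(-297 + j(13)) = -189*(-297 + 4*13²) = -189*(-297 + 4*169) = -189*(-297 + 676) = -189*379 = -71631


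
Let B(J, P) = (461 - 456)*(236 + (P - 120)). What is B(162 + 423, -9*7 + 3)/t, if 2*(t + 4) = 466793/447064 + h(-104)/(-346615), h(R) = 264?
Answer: -86777089481600/1077993276081 ≈ -80.499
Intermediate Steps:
t = -1077993276081/309918176720 (t = -4 + (466793/447064 + 264/(-346615))/2 = -4 + (466793*(1/447064) + 264*(-1/346615))/2 = -4 + (466793/447064 - 264/346615)/2 = -4 + (½)*(161679430799/154959088360) = -4 + 161679430799/309918176720 = -1077993276081/309918176720 ≈ -3.4783)
B(J, P) = 580 + 5*P (B(J, P) = 5*(236 + (-120 + P)) = 5*(116 + P) = 580 + 5*P)
B(162 + 423, -9*7 + 3)/t = (580 + 5*(-9*7 + 3))/(-1077993276081/309918176720) = (580 + 5*(-63 + 3))*(-309918176720/1077993276081) = (580 + 5*(-60))*(-309918176720/1077993276081) = (580 - 300)*(-309918176720/1077993276081) = 280*(-309918176720/1077993276081) = -86777089481600/1077993276081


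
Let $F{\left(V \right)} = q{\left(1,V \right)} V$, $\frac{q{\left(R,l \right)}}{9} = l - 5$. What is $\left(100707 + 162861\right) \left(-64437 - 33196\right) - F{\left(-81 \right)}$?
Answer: $-25732997238$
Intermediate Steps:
$q{\left(R,l \right)} = -45 + 9 l$ ($q{\left(R,l \right)} = 9 \left(l - 5\right) = 9 \left(-5 + l\right) = -45 + 9 l$)
$F{\left(V \right)} = V \left(-45 + 9 V\right)$ ($F{\left(V \right)} = \left(-45 + 9 V\right) V = V \left(-45 + 9 V\right)$)
$\left(100707 + 162861\right) \left(-64437 - 33196\right) - F{\left(-81 \right)} = \left(100707 + 162861\right) \left(-64437 - 33196\right) - 9 \left(-81\right) \left(-5 - 81\right) = 263568 \left(-97633\right) - 9 \left(-81\right) \left(-86\right) = -25732934544 - 62694 = -25732997238$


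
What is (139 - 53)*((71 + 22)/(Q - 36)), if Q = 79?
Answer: 186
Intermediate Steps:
(139 - 53)*((71 + 22)/(Q - 36)) = (139 - 53)*((71 + 22)/(79 - 36)) = 86*(93/43) = 186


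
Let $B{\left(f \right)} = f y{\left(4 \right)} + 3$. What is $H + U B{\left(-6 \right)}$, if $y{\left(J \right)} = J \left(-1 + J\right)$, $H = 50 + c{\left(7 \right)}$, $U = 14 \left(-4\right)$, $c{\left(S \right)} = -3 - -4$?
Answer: $3915$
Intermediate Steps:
$c{\left(S \right)} = 1$ ($c{\left(S \right)} = -3 + 4 = 1$)
$U = -56$
$H = 51$ ($H = 50 + 1 = 51$)
$B{\left(f \right)} = 3 + 12 f$ ($B{\left(f \right)} = f 4 \left(-1 + 4\right) + 3 = f 4 \cdot 3 + 3 = f 12 + 3 = 12 f + 3 = 3 + 12 f$)
$H + U B{\left(-6 \right)} = 51 - 56 \left(3 + 12 \left(-6\right)\right) = 51 - 56 \left(3 - 72\right) = 51 - -3864 = 51 + 3864 = 3915$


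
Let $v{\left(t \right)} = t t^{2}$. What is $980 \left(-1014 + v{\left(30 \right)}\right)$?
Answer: $25466280$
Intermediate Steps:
$v{\left(t \right)} = t^{3}$
$980 \left(-1014 + v{\left(30 \right)}\right) = 980 \left(-1014 + 30^{3}\right) = 980 \left(-1014 + 27000\right) = 980 \cdot 25986 = 25466280$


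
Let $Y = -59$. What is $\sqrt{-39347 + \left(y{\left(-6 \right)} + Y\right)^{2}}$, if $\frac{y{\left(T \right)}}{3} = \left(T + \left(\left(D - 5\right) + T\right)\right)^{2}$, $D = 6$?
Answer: $\sqrt{53069} \approx 230.37$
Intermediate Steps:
$y{\left(T \right)} = 3 \left(1 + 2 T\right)^{2}$ ($y{\left(T \right)} = 3 \left(T + \left(\left(6 - 5\right) + T\right)\right)^{2} = 3 \left(T + \left(1 + T\right)\right)^{2} = 3 \left(1 + 2 T\right)^{2}$)
$\sqrt{-39347 + \left(y{\left(-6 \right)} + Y\right)^{2}} = \sqrt{-39347 + \left(3 \left(1 + 2 \left(-6\right)\right)^{2} - 59\right)^{2}} = \sqrt{-39347 + \left(3 \left(1 - 12\right)^{2} - 59\right)^{2}} = \sqrt{-39347 + \left(3 \left(-11\right)^{2} - 59\right)^{2}} = \sqrt{-39347 + \left(3 \cdot 121 - 59\right)^{2}} = \sqrt{-39347 + \left(363 - 59\right)^{2}} = \sqrt{-39347 + 304^{2}} = \sqrt{-39347 + 92416} = \sqrt{53069}$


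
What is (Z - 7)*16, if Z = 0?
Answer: -112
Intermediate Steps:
(Z - 7)*16 = (0 - 7)*16 = -7*16 = -112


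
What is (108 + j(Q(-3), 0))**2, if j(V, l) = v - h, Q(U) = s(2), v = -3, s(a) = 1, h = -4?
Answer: 11881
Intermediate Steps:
Q(U) = 1
j(V, l) = 1 (j(V, l) = -3 - 1*(-4) = -3 + 4 = 1)
(108 + j(Q(-3), 0))**2 = (108 + 1)**2 = 109**2 = 11881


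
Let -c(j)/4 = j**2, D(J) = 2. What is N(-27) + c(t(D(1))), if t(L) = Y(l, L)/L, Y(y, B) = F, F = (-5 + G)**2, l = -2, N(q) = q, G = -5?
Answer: -10027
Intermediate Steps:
F = 100 (F = (-5 - 5)**2 = (-10)**2 = 100)
Y(y, B) = 100
t(L) = 100/L
c(j) = -4*j**2
N(-27) + c(t(D(1))) = -27 - 4*(100/2)**2 = -27 - 4*(100*(1/2))**2 = -27 - 4*50**2 = -27 - 4*2500 = -27 - 10000 = -10027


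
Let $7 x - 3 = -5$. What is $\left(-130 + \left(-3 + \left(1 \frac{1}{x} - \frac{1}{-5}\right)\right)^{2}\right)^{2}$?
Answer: $\frac{81558961}{10000} \approx 8155.9$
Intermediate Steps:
$x = - \frac{2}{7}$ ($x = \frac{3}{7} + \frac{1}{7} \left(-5\right) = \frac{3}{7} - \frac{5}{7} = - \frac{2}{7} \approx -0.28571$)
$\left(-130 + \left(-3 + \left(1 \frac{1}{x} - \frac{1}{-5}\right)\right)^{2}\right)^{2} = \left(-130 + \left(-3 + \left(1 \frac{1}{- \frac{2}{7}} - \frac{1}{-5}\right)\right)^{2}\right)^{2} = \left(-130 + \left(-3 + \left(1 \left(- \frac{7}{2}\right) - - \frac{1}{5}\right)\right)^{2}\right)^{2} = \left(-130 + \left(-3 + \left(- \frac{7}{2} + \frac{1}{5}\right)\right)^{2}\right)^{2} = \left(-130 + \left(-3 - \frac{33}{10}\right)^{2}\right)^{2} = \left(-130 + \left(- \frac{63}{10}\right)^{2}\right)^{2} = \left(-130 + \frac{3969}{100}\right)^{2} = \left(- \frac{9031}{100}\right)^{2} = \frac{81558961}{10000}$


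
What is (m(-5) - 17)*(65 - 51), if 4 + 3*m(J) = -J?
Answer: -700/3 ≈ -233.33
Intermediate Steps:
m(J) = -4/3 - J/3 (m(J) = -4/3 + (-J)/3 = -4/3 - J/3)
(m(-5) - 17)*(65 - 51) = ((-4/3 - ⅓*(-5)) - 17)*(65 - 51) = ((-4/3 + 5/3) - 17)*14 = (⅓ - 17)*14 = -50/3*14 = -700/3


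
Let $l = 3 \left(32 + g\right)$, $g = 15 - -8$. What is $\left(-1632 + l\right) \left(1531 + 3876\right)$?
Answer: $-7932069$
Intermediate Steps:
$g = 23$ ($g = 15 + 8 = 23$)
$l = 165$ ($l = 3 \left(32 + 23\right) = 3 \cdot 55 = 165$)
$\left(-1632 + l\right) \left(1531 + 3876\right) = \left(-1632 + 165\right) \left(1531 + 3876\right) = \left(-1467\right) 5407 = -7932069$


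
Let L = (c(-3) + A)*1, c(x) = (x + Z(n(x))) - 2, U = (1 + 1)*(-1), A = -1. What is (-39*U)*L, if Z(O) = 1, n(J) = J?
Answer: -390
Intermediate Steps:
U = -2 (U = 2*(-1) = -2)
c(x) = -1 + x (c(x) = (x + 1) - 2 = (1 + x) - 2 = -1 + x)
L = -5 (L = ((-1 - 3) - 1)*1 = (-4 - 1)*1 = -5*1 = -5)
(-39*U)*L = -39*(-2)*(-5) = 78*(-5) = -390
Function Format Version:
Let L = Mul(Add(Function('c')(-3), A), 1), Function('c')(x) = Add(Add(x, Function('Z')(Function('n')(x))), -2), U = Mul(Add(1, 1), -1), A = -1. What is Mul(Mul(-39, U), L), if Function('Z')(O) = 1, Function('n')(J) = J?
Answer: -390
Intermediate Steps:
U = -2 (U = Mul(2, -1) = -2)
Function('c')(x) = Add(-1, x) (Function('c')(x) = Add(Add(x, 1), -2) = Add(Add(1, x), -2) = Add(-1, x))
L = -5 (L = Mul(Add(Add(-1, -3), -1), 1) = Mul(Add(-4, -1), 1) = Mul(-5, 1) = -5)
Mul(Mul(-39, U), L) = Mul(Mul(-39, -2), -5) = Mul(78, -5) = -390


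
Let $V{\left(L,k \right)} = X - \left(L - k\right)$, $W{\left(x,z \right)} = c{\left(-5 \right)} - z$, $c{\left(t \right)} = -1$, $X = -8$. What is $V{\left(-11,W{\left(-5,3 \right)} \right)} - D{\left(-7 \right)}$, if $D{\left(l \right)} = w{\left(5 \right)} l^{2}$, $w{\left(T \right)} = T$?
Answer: $-246$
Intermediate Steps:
$W{\left(x,z \right)} = -1 - z$
$D{\left(l \right)} = 5 l^{2}$
$V{\left(L,k \right)} = -8 + k - L$ ($V{\left(L,k \right)} = -8 - \left(L - k\right) = -8 + k - L$)
$V{\left(-11,W{\left(-5,3 \right)} \right)} - D{\left(-7 \right)} = \left(-8 - 4 - -11\right) - 5 \left(-7\right)^{2} = \left(-8 - 4 + 11\right) - 5 \cdot 49 = \left(-8 - 4 + 11\right) - 245 = -1 - 245 = -246$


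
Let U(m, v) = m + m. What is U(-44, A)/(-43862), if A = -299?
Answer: 44/21931 ≈ 0.0020063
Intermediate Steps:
U(m, v) = 2*m
U(-44, A)/(-43862) = (2*(-44))/(-43862) = -88*(-1/43862) = 44/21931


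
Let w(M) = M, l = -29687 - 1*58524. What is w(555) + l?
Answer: -87656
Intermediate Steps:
l = -88211 (l = -29687 - 58524 = -88211)
w(555) + l = 555 - 88211 = -87656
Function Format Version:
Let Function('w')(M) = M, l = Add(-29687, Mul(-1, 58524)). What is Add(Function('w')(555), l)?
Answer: -87656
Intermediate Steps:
l = -88211 (l = Add(-29687, -58524) = -88211)
Add(Function('w')(555), l) = Add(555, -88211) = -87656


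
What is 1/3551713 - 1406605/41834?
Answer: -4995857222531/148582361642 ≈ -33.623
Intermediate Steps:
1/3551713 - 1406605/41834 = -4995857222531/148582361642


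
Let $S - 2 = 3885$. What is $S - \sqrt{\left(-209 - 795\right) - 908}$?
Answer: $3887 - 2 i \sqrt{478} \approx 3887.0 - 43.726 i$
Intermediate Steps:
$S = 3887$ ($S = 2 + 3885 = 3887$)
$S - \sqrt{\left(-209 - 795\right) - 908} = 3887 - \sqrt{\left(-209 - 795\right) - 908} = 3887 - \sqrt{-1004 - 908} = 3887 - \sqrt{-1912} = 3887 - 2 i \sqrt{478}$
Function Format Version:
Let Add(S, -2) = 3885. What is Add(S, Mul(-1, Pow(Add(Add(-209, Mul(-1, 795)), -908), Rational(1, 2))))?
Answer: Add(3887, Mul(-2, I, Pow(478, Rational(1, 2)))) ≈ Add(3887.0, Mul(-43.726, I))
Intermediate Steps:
S = 3887 (S = Add(2, 3885) = 3887)
Add(S, Mul(-1, Pow(Add(Add(-209, Mul(-1, 795)), -908), Rational(1, 2)))) = Add(3887, Mul(-1, Pow(Add(Add(-209, Mul(-1, 795)), -908), Rational(1, 2)))) = Add(3887, Mul(-1, Pow(Add(Add(-209, -795), -908), Rational(1, 2)))) = Add(3887, Mul(-1, Pow(Add(-1004, -908), Rational(1, 2)))) = Add(3887, Mul(-1, Pow(-1912, Rational(1, 2)))) = Add(3887, Mul(-1, Mul(2, I, Pow(478, Rational(1, 2))))) = Add(3887, Mul(-2, I, Pow(478, Rational(1, 2))))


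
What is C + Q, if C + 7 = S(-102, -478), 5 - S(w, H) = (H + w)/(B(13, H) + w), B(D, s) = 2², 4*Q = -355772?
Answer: -4358595/49 ≈ -88951.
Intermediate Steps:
Q = -88943 (Q = (¼)*(-355772) = -88943)
B(D, s) = 4
S(w, H) = 5 - (H + w)/(4 + w)
C = -388/49 (C = -7 + (20 - 1*(-478) + 4*(-102))/(4 - 102) = -7 + (20 + 478 - 408)/(-98) = -7 - 1/98*90 = -7 - 45/49 = -388/49 ≈ -7.9184)
C + Q = -388/49 - 88943 = -4358595/49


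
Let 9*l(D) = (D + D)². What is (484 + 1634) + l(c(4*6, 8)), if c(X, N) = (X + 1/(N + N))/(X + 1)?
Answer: 30505129/14400 ≈ 2118.4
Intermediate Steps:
c(X, N) = (X + 1/(2*N))/(1 + X)
l(D) = 4*D²/9 (l(D) = (D + D)²/9 = (2*D)²/9 = (4*D²)/9 = 4*D²/9)
(484 + 1634) + l(c(4*6, 8)) = (484 + 1634) + 4*((½ + 8*(4*6))/(8*(1 + 4*6)))²/9 = 2118 + 4*((½ + 8*24)/(8*(1 + 24)))²/9 = 2118 + 4*((⅛)*(½ + 192)/25)²/9 = 2118 + 4*((⅛)*(1/25)*(385/2))²/9 = 2118 + 4*(77/80)²/9 = 2118 + (4/9)*(5929/6400) = 2118 + 5929/14400 = 30505129/14400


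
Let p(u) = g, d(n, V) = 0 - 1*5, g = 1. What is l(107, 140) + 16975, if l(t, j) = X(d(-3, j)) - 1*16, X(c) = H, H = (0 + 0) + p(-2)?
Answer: 16960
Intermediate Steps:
d(n, V) = -5 (d(n, V) = 0 - 5 = -5)
p(u) = 1
H = 1 (H = (0 + 0) + 1 = 0 + 1 = 1)
X(c) = 1
l(t, j) = -15 (l(t, j) = 1 - 1*16 = 1 - 16 = -15)
l(107, 140) + 16975 = -15 + 16975 = 16960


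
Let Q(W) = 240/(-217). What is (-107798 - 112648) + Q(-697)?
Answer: -47837022/217 ≈ -2.2045e+5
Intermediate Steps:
Q(W) = -240/217 (Q(W) = 240*(-1/217) = -240/217)
(-107798 - 112648) + Q(-697) = (-107798 - 112648) - 240/217 = -220446 - 240/217 = -47837022/217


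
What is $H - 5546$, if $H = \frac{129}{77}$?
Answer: $- \frac{426913}{77} \approx -5544.3$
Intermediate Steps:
$H = \frac{129}{77}$ ($H = 129 \cdot \frac{1}{77} = \frac{129}{77} \approx 1.6753$)
$H - 5546 = \frac{129}{77} - 5546 = - \frac{426913}{77}$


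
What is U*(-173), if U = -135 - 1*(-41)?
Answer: 16262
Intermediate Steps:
U = -94 (U = -135 + 41 = -94)
U*(-173) = -94*(-173) = 16262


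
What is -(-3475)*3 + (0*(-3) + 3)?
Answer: 10428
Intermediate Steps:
-(-3475)*3 + (0*(-3) + 3) = -139*(-75) + (0 + 3) = 10425 + 3 = 10428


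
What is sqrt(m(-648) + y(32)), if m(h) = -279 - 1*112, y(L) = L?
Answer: I*sqrt(359) ≈ 18.947*I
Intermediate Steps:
m(h) = -391 (m(h) = -279 - 112 = -391)
sqrt(m(-648) + y(32)) = sqrt(-391 + 32) = sqrt(-359) = I*sqrt(359)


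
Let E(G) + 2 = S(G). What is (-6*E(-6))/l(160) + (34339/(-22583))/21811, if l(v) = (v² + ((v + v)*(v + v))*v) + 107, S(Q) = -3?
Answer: -548716194283/8082729391890791 ≈ -6.7887e-5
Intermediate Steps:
E(G) = -5 (E(G) = -2 - 3 = -5)
l(v) = 107 + v² + 4*v³ (l(v) = (v² + ((2*v)*(2*v))*v) + 107 = (v² + (4*v²)*v) + 107 = (v² + 4*v³) + 107 = 107 + v² + 4*v³)
(-6*E(-6))/l(160) + (34339/(-22583))/21811 = (-6*(-5))/(107 + 160² + 4*160³) + (34339/(-22583))/21811 = 30/(107 + 25600 + 4*4096000) + (34339*(-1/22583))*(1/21811) = 30/(107 + 25600 + 16384000) - 34339/22583*1/21811 = 30/16409707 - 34339/492557813 = -548716194283/8082729391890791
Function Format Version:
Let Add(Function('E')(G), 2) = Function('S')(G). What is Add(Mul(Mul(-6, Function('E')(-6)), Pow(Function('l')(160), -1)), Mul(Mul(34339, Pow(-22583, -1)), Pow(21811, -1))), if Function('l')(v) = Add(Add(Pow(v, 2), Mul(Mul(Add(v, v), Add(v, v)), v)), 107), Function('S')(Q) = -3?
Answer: Rational(-548716194283, 8082729391890791) ≈ -6.7887e-5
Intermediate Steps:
Function('E')(G) = -5 (Function('E')(G) = Add(-2, -3) = -5)
Function('l')(v) = Add(107, Pow(v, 2), Mul(4, Pow(v, 3))) (Function('l')(v) = Add(Add(Pow(v, 2), Mul(Mul(Mul(2, v), Mul(2, v)), v)), 107) = Add(Add(Pow(v, 2), Mul(Mul(4, Pow(v, 2)), v)), 107) = Add(Add(Pow(v, 2), Mul(4, Pow(v, 3))), 107) = Add(107, Pow(v, 2), Mul(4, Pow(v, 3))))
Add(Mul(Mul(-6, Function('E')(-6)), Pow(Function('l')(160), -1)), Mul(Mul(34339, Pow(-22583, -1)), Pow(21811, -1))) = Add(Mul(Mul(-6, -5), Pow(Add(107, Pow(160, 2), Mul(4, Pow(160, 3))), -1)), Mul(Mul(34339, Pow(-22583, -1)), Pow(21811, -1))) = Add(Mul(30, Pow(Add(107, 25600, Mul(4, 4096000)), -1)), Mul(Mul(34339, Rational(-1, 22583)), Rational(1, 21811))) = Add(Mul(30, Pow(Add(107, 25600, 16384000), -1)), Mul(Rational(-34339, 22583), Rational(1, 21811))) = Add(Mul(30, Pow(16409707, -1)), Rational(-34339, 492557813)) = Add(Mul(30, Rational(1, 16409707)), Rational(-34339, 492557813)) = Add(Rational(30, 16409707), Rational(-34339, 492557813)) = Rational(-548716194283, 8082729391890791)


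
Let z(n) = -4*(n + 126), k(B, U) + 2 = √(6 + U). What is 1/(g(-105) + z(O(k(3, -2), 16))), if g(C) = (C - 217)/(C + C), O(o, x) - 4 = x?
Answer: -15/8737 ≈ -0.0017168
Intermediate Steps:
k(B, U) = -2 + √(6 + U)
O(o, x) = 4 + x
g(C) = (-217 + C)/(2*C) (g(C) = (-217 + C)/((2*C)) = (-217 + C)*(1/(2*C)) = (-217 + C)/(2*C))
z(n) = -504 - 4*n (z(n) = -4*(126 + n) = -504 - 4*n)
1/(g(-105) + z(O(k(3, -2), 16))) = 1/((½)*(-217 - 105)/(-105) + (-504 - 4*(4 + 16))) = 1/((½)*(-1/105)*(-322) + (-504 - 4*20)) = 1/(23/15 + (-504 - 80)) = 1/(23/15 - 584) = 1/(-8737/15) = -15/8737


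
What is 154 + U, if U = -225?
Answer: -71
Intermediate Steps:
154 + U = 154 - 225 = -71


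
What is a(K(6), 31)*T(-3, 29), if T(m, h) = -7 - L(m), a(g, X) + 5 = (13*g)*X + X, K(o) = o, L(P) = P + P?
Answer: -2444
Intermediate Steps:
L(P) = 2*P
a(g, X) = -5 + X + 13*X*g (a(g, X) = -5 + ((13*g)*X + X) = -5 + (13*X*g + X) = -5 + (X + 13*X*g) = -5 + X + 13*X*g)
T(m, h) = -7 - 2*m
a(K(6), 31)*T(-3, 29) = (-5 + 31 + 13*31*6)*(-7 - 2*(-3)) = (-5 + 31 + 2418)*(-7 + 6) = 2444*(-1) = -2444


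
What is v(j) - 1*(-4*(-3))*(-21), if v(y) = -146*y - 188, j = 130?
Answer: -18916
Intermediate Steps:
v(y) = -188 - 146*y
v(j) - 1*(-4*(-3))*(-21) = (-188 - 146*130) - 1*(-4*(-3))*(-21) = (-188 - 18980) - 1*12*(-21) = -19168 - 12*(-21) = -19168 - 1*(-252) = -19168 + 252 = -18916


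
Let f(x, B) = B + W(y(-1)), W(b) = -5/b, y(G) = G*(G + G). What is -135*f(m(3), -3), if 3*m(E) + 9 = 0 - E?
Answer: 1485/2 ≈ 742.50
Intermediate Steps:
y(G) = 2*G**2 (y(G) = G*(2*G) = 2*G**2)
m(E) = -3 - E/3 (m(E) = -3 + (0 - E)/3 = -3 + (-E)/3 = -3 - E/3)
f(x, B) = -5/2 + B (f(x, B) = B - 5/(2*(-1)**2) = B - 5/(2*1) = B - 5/2 = -5/2 + B)
-135*f(m(3), -3) = -135*(-5/2 - 3) = -135*(-11/2) = 1485/2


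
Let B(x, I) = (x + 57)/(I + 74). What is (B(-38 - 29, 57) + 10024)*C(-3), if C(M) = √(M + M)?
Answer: 1313134*I*√6/131 ≈ 24554.0*I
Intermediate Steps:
B(x, I) = (57 + x)/(74 + I)
C(M) = √2*√M (C(M) = √(2*M) = √2*√M)
(B(-38 - 29, 57) + 10024)*C(-3) = ((57 + (-38 - 29))/(74 + 57) + 10024)*(√2*√(-3)) = ((57 - 67)/131 + 10024)*(√2*(I*√3)) = ((1/131)*(-10) + 10024)*(I*√6) = (-10/131 + 10024)*(I*√6) = 1313134*(I*√6)/131 = 1313134*I*√6/131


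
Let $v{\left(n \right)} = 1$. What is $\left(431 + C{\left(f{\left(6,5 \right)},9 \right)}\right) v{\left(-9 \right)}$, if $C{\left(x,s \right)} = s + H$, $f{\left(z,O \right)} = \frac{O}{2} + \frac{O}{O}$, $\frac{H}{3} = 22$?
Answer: $506$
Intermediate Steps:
$H = 66$ ($H = 3 \cdot 22 = 66$)
$f{\left(z,O \right)} = 1 + \frac{O}{2}$ ($f{\left(z,O \right)} = O \frac{1}{2} + 1 = \frac{O}{2} + 1 = 1 + \frac{O}{2}$)
$C{\left(x,s \right)} = 66 + s$ ($C{\left(x,s \right)} = s + 66 = 66 + s$)
$\left(431 + C{\left(f{\left(6,5 \right)},9 \right)}\right) v{\left(-9 \right)} = \left(431 + \left(66 + 9\right)\right) 1 = \left(431 + 75\right) 1 = 506 \cdot 1 = 506$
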